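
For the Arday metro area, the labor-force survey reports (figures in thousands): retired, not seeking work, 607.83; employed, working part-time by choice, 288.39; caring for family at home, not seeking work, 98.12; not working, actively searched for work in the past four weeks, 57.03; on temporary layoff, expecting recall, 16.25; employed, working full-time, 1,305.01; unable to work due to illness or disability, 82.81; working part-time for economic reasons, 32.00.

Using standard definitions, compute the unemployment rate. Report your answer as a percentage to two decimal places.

Employed = 288.39 + 1,305.01 + 32.00 = 1,625.40 thousand (anyone who worked, including part-time for economic reasons, counts as employed).
Unemployed = 57.03 + 16.25 = 73.28 thousand (jobless and actively searching, or on temporary layoff).
Labor force = 1,625.40 + 73.28 = 1,698.68 thousand.
Unemployment rate = 73.28 / 1,698.68 = 4.31%.

Unemployment rate ≈ 4.31%.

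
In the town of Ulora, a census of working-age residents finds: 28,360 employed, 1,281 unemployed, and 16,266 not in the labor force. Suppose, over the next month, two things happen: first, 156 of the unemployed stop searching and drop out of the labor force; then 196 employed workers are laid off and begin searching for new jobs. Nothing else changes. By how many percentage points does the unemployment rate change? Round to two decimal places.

Initially, labor force = 28,360 + 1,281 = 29,641, so u = 1,281/29,641 = 4.32%.
After the first change, unemployed and labor force both fall by 156 → E = 28,360, U = 1,125, labor force = 29,485.
After the second change, employed falls and unemployed rises by 196; labor force unchanged → E = 28,164, U = 1,321, labor force = 29,485.
New unemployment rate = 1,321 / 29,485 = 4.48%.
Change = 4.48% − 4.32% = +0.16 percentage points.

The unemployment rate changes by +0.16 percentage points.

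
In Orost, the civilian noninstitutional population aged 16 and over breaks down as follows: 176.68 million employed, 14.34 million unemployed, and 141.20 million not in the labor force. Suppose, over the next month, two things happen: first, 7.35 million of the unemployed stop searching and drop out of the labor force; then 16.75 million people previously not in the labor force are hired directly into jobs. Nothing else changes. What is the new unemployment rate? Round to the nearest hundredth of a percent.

Initially, labor force = 176.68 + 14.34 = 191.02 million, so u = 14.34/191.02 = 7.51%.
After the first change, unemployed and labor force both fall by 7.35 → E = 176.68, U = 6.99, labor force = 183.67 million.
After the second change, employed and labor force both rise by 16.75; unemployed unchanged → E = 193.43, U = 6.99, labor force = 200.42 million.
New unemployment rate = 6.99 / 200.42 = 3.49%.

New unemployment rate ≈ 3.49%.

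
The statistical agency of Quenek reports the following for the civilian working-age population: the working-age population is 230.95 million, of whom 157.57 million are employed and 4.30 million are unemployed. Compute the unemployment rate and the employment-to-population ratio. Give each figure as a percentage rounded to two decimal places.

Labor force = employed + unemployed = 157.57 + 4.30 = 161.87 million.
Unemployment rate = 4.30 / 161.87 = 2.66%.
Employment-population ratio = 157.57 / 230.95 = 68.23%.

Unemployment rate ≈ 2.66%; employment-population ratio ≈ 68.23%.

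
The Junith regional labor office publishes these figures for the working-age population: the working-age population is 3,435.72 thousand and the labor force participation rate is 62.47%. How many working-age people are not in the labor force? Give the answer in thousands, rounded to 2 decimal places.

About 1,289.43 thousand are not in the labor force.

Share not in the labor force = 1 − 0.6247 = 0.3753.
Not in labor force = 0.3753 × 3,435.72 ≈ 1,289.43 thousand.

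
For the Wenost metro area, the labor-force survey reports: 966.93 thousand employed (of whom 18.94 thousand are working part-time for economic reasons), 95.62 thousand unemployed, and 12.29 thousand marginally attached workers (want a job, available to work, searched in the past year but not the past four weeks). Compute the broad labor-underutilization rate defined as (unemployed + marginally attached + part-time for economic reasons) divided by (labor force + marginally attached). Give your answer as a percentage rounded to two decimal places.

Broad underutilization rate ≈ 11.80%.

Labor force = 966.93 + 95.62 = 1,062.55 thousand.
Numerator = 95.62 + 12.29 + 18.94 = 126.85 thousand.
Denominator = 1,062.55 + 12.29 = 1,074.84 thousand.
Broad rate = 126.85 / 1,074.84 = 11.80%.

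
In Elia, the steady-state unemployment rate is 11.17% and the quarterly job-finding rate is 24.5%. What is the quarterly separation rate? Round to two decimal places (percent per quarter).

From u* = s/(s+f): s = u·f/(1−u).
s = 0.1117 × 24.5 / (1 − 0.1117) = 2.7367 / 0.8883 ≈ 3.08% per quarter.

Separation rate ≈ 3.08% per quarter.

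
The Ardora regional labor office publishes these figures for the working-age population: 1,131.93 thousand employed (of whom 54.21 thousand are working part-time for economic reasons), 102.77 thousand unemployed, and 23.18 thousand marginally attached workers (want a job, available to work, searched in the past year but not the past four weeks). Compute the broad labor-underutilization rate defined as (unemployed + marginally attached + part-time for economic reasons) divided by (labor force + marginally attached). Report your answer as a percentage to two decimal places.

Labor force = 1,131.93 + 102.77 = 1,234.70 thousand.
Numerator = 102.77 + 23.18 + 54.21 = 180.16 thousand.
Denominator = 1,234.70 + 23.18 = 1,257.88 thousand.
Broad rate = 180.16 / 1,257.88 = 14.32%.

Broad underutilization rate ≈ 14.32%.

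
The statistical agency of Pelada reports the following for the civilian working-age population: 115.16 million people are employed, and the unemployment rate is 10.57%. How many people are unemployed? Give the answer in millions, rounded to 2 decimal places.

Let U be the number unemployed. The labor force is E + U, and U/(E+U) = 0.1057.
So U = 0.1057 × 115.16 / (1 − 0.1057) = 12.1724 / 0.8943 ≈ 13.61 million.

About 13.61 million are unemployed.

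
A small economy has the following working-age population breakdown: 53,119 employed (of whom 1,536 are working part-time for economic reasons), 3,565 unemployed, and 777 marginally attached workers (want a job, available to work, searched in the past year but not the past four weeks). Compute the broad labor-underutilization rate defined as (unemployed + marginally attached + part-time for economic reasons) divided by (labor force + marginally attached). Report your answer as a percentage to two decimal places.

Labor force = 53,119 + 3,565 = 56,684.
Numerator = 3,565 + 777 + 1,536 = 5,878.
Denominator = 56,684 + 777 = 57,461.
Broad rate = 5,878 / 57,461 = 10.23%.

Broad underutilization rate ≈ 10.23%.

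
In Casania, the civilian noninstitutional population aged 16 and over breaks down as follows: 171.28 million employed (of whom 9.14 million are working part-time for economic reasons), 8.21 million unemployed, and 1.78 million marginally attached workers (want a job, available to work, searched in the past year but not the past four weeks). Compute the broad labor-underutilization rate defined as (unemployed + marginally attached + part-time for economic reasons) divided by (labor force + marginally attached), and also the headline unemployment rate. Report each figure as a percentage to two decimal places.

Broad underutilization rate ≈ 10.55%; headline unemployment rate ≈ 4.57%.

Labor force = 171.28 + 8.21 = 179.49 million.
Numerator = 8.21 + 1.78 + 9.14 = 19.13 million.
Denominator = 179.49 + 1.78 = 181.27 million.
Broad rate = 19.13 / 181.27 = 10.55%.
Headline unemployment rate = 8.21 / 179.49 = 4.57%.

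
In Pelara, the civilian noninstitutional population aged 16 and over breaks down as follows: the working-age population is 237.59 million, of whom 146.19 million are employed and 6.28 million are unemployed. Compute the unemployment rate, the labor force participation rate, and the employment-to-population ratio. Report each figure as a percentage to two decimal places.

Labor force = employed + unemployed = 146.19 + 6.28 = 152.47 million.
Unemployment rate = 6.28 / 152.47 = 4.12%.
Labor force participation rate = 152.47 / 237.59 = 64.17%.
Employment-population ratio = 146.19 / 237.59 = 61.53%.

Unemployment rate ≈ 4.12%; labor force participation rate ≈ 64.17%; employment-population ratio ≈ 61.53%.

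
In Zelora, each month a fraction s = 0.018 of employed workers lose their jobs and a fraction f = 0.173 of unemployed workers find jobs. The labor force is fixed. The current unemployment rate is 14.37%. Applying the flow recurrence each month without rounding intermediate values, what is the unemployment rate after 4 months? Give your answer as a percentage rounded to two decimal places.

With a fixed labor force, u_{t+1} = u_t + s·(1−u_t) − f·u_t = u_t·(1−s−f) + s.
Here 1−s−f = 0.809 and s = 0.018.
u_1 = 0.143700 × 0.809 + 0.018 = 0.134253.
u_2 = 0.134253 × 0.809 + 0.018 = 0.126611.
u_3 = 0.126611 × 0.809 + 0.018 = 0.120428.
u_4 = 0.120428 × 0.809 + 0.018 = 0.115426.

Unemployment rate after four months ≈ 11.54%.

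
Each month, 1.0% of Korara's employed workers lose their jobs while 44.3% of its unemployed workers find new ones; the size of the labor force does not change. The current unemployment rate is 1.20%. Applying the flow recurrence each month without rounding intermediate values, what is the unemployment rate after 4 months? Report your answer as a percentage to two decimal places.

Unemployment rate after four months ≈ 2.12%.

With a fixed labor force, u_{t+1} = u_t + s·(1−u_t) − f·u_t = u_t·(1−s−f) + s.
Here 1−s−f = 0.547 and s = 0.010.
u_1 = 0.012000 × 0.547 + 0.010 = 0.016564.
u_2 = 0.016564 × 0.547 + 0.010 = 0.019061.
u_3 = 0.019061 × 0.547 + 0.010 = 0.020426.
u_4 = 0.020426 × 0.547 + 0.010 = 0.021173.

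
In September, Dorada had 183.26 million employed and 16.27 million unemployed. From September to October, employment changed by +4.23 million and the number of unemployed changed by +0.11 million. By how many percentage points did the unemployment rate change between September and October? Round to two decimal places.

The unemployment rate changed by −0.12 percentage points.

September: labor force = 183.26 + 16.27 = 199.53; u = 16.27/199.53 = 8.15%.
October: labor force = 187.49 + 16.38 = 203.87; u = 16.38/203.87 = 8.03%.
Change = 8.03% − 8.15% = −0.12 pp.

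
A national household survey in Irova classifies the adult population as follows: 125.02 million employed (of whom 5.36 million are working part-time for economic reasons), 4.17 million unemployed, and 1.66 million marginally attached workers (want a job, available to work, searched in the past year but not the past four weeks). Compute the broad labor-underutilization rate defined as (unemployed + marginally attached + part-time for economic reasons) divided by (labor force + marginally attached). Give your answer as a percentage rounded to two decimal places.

Broad underutilization rate ≈ 8.55%.

Labor force = 125.02 + 4.17 = 129.19 million.
Numerator = 4.17 + 1.66 + 5.36 = 11.19 million.
Denominator = 129.19 + 1.66 = 130.85 million.
Broad rate = 11.19 / 130.85 = 8.55%.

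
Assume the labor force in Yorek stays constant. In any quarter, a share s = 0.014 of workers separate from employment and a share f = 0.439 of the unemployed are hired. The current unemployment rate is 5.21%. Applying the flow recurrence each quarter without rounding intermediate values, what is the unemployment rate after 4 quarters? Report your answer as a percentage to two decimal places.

Unemployment rate after four quarters ≈ 3.28%.

With a fixed labor force, u_{t+1} = u_t + s·(1−u_t) − f·u_t = u_t·(1−s−f) + s.
Here 1−s−f = 0.547 and s = 0.014.
u_1 = 0.052100 × 0.547 + 0.014 = 0.042499.
u_2 = 0.042499 × 0.547 + 0.014 = 0.037247.
u_3 = 0.037247 × 0.547 + 0.014 = 0.034374.
u_4 = 0.034374 × 0.547 + 0.014 = 0.032803.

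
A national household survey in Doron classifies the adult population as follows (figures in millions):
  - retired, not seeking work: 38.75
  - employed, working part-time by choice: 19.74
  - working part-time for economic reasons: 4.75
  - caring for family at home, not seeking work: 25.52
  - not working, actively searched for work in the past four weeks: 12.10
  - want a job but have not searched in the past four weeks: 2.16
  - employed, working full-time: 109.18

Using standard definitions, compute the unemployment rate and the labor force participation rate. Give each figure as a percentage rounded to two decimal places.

Unemployment rate ≈ 8.30%; labor force participation rate ≈ 68.69%.

Employed = 19.74 + 4.75 + 109.18 = 133.67 million (anyone who worked, including part-time for economic reasons, counts as employed).
Unemployed = 12.10 million.
Labor force = 133.67 + 12.10 = 145.77 million.
Not in labor force = 38.75 + 25.52 + 2.16 = 66.43 million (those not working and not actively searching are outside the labor force — including those who want a job but have given up searching).
Civilian working-age population = 145.77 + 66.43 = 212.20 million.
Unemployment rate = 12.10 / 145.77 = 8.30%.
Labor force participation rate = 145.77 / 212.20 = 68.69%.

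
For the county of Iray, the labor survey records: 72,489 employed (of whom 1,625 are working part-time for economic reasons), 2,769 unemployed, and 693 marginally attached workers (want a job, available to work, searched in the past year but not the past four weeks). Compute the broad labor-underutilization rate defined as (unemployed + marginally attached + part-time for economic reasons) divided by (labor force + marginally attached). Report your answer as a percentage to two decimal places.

Labor force = 72,489 + 2,769 = 75,258.
Numerator = 2,769 + 693 + 1,625 = 5,087.
Denominator = 75,258 + 693 = 75,951.
Broad rate = 5,087 / 75,951 = 6.70%.

Broad underutilization rate ≈ 6.70%.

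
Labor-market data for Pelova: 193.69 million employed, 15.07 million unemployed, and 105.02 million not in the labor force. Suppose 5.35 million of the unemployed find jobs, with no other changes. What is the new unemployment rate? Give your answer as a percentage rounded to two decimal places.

Initially, labor force = 193.69 + 15.07 = 208.76 million, so u = 15.07/208.76 = 7.22%.
After the change, unemployed falls and employed rises by 5.35; labor force unchanged → E = 199.04, U = 9.72, labor force = 208.76 million.
New unemployment rate = 9.72 / 208.76 = 4.66%.

New unemployment rate ≈ 4.66%.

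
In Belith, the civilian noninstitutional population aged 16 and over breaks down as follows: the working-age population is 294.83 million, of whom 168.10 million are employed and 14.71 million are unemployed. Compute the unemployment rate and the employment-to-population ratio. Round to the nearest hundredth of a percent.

Labor force = employed + unemployed = 168.10 + 14.71 = 182.81 million.
Unemployment rate = 14.71 / 182.81 = 8.05%.
Employment-population ratio = 168.10 / 294.83 = 57.02%.

Unemployment rate ≈ 8.05%; employment-population ratio ≈ 57.02%.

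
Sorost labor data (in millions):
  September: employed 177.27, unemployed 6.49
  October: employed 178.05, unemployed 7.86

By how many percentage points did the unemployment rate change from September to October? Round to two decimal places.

September: labor force = 177.27 + 6.49 = 183.76; u = 6.49/183.76 = 3.53%.
October: labor force = 178.05 + 7.86 = 185.91; u = 7.86/185.91 = 4.23%.
Change = 4.23% − 3.53% = +0.70 pp.

The unemployment rate changed by +0.70 percentage points.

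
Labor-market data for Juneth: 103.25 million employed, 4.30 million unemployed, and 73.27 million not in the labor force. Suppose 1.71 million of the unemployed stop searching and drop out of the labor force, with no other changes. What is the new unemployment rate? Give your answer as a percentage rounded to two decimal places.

New unemployment rate ≈ 2.45%.

Initially, labor force = 103.25 + 4.30 = 107.55 million, so u = 4.30/107.55 = 4.00%.
After the change, unemployed and labor force both fall by 1.71 → E = 103.25, U = 2.59, labor force = 105.84 million.
New unemployment rate = 2.59 / 105.84 = 2.45%.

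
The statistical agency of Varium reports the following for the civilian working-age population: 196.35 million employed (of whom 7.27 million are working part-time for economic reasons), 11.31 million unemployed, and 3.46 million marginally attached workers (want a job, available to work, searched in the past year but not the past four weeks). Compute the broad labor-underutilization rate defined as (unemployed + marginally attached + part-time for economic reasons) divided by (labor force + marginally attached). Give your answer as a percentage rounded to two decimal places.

Broad underutilization rate ≈ 10.44%.

Labor force = 196.35 + 11.31 = 207.66 million.
Numerator = 11.31 + 3.46 + 7.27 = 22.04 million.
Denominator = 207.66 + 3.46 = 211.12 million.
Broad rate = 22.04 / 211.12 = 10.44%.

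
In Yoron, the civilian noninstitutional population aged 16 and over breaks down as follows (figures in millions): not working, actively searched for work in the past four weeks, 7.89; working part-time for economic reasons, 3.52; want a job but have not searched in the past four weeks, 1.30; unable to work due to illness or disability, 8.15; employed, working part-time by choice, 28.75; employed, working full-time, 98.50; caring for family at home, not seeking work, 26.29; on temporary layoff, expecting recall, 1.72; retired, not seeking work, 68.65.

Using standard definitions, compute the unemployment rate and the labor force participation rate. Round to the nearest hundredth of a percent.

Employed = 3.52 + 28.75 + 98.50 = 130.77 million (anyone who worked, including part-time for economic reasons, counts as employed).
Unemployed = 7.89 + 1.72 = 9.61 million (jobless and actively searching, or on temporary layoff).
Labor force = 130.77 + 9.61 = 140.38 million.
Not in labor force = 1.30 + 8.15 + 26.29 + 68.65 = 104.39 million (those not working and not actively searching are outside the labor force — including those who want a job but have given up searching).
Civilian working-age population = 140.38 + 104.39 = 244.77 million.
Unemployment rate = 9.61 / 140.38 = 6.85%.
Labor force participation rate = 140.38 / 244.77 = 57.35%.

Unemployment rate ≈ 6.85%; labor force participation rate ≈ 57.35%.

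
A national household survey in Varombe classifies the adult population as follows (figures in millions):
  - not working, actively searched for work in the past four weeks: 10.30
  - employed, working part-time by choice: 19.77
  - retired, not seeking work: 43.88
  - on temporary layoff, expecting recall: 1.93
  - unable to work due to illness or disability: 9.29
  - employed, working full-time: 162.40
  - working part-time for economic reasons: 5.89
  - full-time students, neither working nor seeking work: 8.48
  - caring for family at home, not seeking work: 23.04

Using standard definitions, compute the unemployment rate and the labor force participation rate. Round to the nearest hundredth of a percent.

Unemployment rate ≈ 6.11%; labor force participation rate ≈ 70.28%.

Employed = 19.77 + 162.40 + 5.89 = 188.06 million (anyone who worked, including part-time for economic reasons, counts as employed).
Unemployed = 10.30 + 1.93 = 12.23 million (jobless and actively searching, or on temporary layoff).
Labor force = 188.06 + 12.23 = 200.29 million.
Not in labor force = 43.88 + 9.29 + 8.48 + 23.04 = 84.69 million (those not working and not actively searching are outside the labor force).
Civilian working-age population = 200.29 + 84.69 = 284.98 million.
Unemployment rate = 12.23 / 200.29 = 6.11%.
Labor force participation rate = 200.29 / 284.98 = 70.28%.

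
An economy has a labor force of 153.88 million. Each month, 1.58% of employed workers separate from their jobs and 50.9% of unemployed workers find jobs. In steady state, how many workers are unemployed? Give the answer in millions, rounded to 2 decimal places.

Steady-state unemployment rate u* = s/(s+f) = 1.58/(1.58+50.9) = 0.030107.
Unemployed = u* × labor force = 0.030107 × 153.88 ≈ 4.63 million.

About 4.63 million are unemployed in steady state.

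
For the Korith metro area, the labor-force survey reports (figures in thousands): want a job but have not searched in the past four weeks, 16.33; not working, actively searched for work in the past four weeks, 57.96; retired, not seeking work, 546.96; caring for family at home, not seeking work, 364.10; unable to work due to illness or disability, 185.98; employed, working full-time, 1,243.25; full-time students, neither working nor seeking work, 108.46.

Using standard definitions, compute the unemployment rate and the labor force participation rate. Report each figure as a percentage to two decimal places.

Unemployment rate ≈ 4.45%; labor force participation rate ≈ 51.57%.

Employed = 1,243.25 thousand.
Unemployed = 57.96 thousand.
Labor force = 1,243.25 + 57.96 = 1,301.21 thousand.
Not in labor force = 16.33 + 546.96 + 364.10 + 185.98 + 108.46 = 1,221.83 thousand (those not working and not actively searching are outside the labor force — including those who want a job but have given up searching).
Civilian working-age population = 1,301.21 + 1,221.83 = 2,523.04 thousand.
Unemployment rate = 57.96 / 1,301.21 = 4.45%.
Labor force participation rate = 1,301.21 / 2,523.04 = 51.57%.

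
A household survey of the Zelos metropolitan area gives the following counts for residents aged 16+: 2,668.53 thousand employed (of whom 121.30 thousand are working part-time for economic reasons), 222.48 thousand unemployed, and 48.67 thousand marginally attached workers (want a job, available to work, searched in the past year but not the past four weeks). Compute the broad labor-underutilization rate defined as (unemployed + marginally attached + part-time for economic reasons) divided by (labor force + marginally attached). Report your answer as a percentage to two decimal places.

Broad underutilization rate ≈ 13.35%.

Labor force = 2,668.53 + 222.48 = 2,891.01 thousand.
Numerator = 222.48 + 48.67 + 121.30 = 392.45 thousand.
Denominator = 2,891.01 + 48.67 = 2,939.68 thousand.
Broad rate = 392.45 / 2,939.68 = 13.35%.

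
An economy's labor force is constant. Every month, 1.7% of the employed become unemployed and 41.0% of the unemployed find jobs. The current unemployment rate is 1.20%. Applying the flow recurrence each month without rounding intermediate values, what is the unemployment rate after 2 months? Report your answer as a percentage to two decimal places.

With a fixed labor force, u_{t+1} = u_t + s·(1−u_t) − f·u_t = u_t·(1−s−f) + s.
Here 1−s−f = 0.573 and s = 0.017.
u_1 = 0.012000 × 0.573 + 0.017 = 0.023876.
u_2 = 0.023876 × 0.573 + 0.017 = 0.030681.

Unemployment rate after two months ≈ 3.07%.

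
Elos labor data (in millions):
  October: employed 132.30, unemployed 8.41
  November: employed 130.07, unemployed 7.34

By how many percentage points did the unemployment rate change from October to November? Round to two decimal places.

The unemployment rate changed by −0.64 percentage points.

October: labor force = 132.30 + 8.41 = 140.71; u = 8.41/140.71 = 5.98%.
November: labor force = 130.07 + 7.34 = 137.41; u = 7.34/137.41 = 5.34%.
Change = 5.34% − 5.98% = −0.64 pp.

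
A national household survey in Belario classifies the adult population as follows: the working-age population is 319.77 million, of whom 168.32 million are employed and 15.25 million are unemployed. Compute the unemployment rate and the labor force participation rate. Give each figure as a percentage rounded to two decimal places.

Unemployment rate ≈ 8.31%; labor force participation rate ≈ 57.41%.

Labor force = employed + unemployed = 168.32 + 15.25 = 183.57 million.
Unemployment rate = 15.25 / 183.57 = 8.31%.
Labor force participation rate = 183.57 / 319.77 = 57.41%.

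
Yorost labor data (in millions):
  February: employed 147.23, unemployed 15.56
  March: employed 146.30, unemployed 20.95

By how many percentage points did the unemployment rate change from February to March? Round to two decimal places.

February: labor force = 147.23 + 15.56 = 162.79; u = 15.56/162.79 = 9.56%.
March: labor force = 146.30 + 20.95 = 167.25; u = 20.95/167.25 = 12.53%.
Change = 12.53% − 9.56% = +2.97 pp.

The unemployment rate changed by +2.97 percentage points.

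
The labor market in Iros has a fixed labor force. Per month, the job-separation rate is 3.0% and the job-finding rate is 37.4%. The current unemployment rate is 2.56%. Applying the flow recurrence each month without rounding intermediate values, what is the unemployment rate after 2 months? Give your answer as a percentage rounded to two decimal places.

With a fixed labor force, u_{t+1} = u_t + s·(1−u_t) − f·u_t = u_t·(1−s−f) + s.
Here 1−s−f = 0.596 and s = 0.030.
u_1 = 0.025600 × 0.596 + 0.030 = 0.045258.
u_2 = 0.045258 × 0.596 + 0.030 = 0.056974.

Unemployment rate after two months ≈ 5.70%.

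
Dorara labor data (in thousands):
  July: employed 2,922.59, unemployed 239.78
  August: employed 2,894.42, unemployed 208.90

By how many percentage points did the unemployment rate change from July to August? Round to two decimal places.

July: labor force = 2,922.59 + 239.78 = 3,162.37; u = 239.78/3,162.37 = 7.58%.
August: labor force = 2,894.42 + 208.90 = 3,103.32; u = 208.90/3,103.32 = 6.73%.
Change = 6.73% − 7.58% = −0.85 pp.

The unemployment rate changed by −0.85 percentage points.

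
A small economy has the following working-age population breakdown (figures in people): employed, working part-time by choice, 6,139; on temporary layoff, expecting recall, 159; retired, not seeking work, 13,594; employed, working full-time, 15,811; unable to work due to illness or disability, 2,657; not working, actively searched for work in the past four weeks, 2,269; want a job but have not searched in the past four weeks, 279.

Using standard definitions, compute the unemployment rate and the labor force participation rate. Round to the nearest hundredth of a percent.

Employed = 6,139 + 15,811 = 21,950.
Unemployed = 159 + 2,269 = 2,428 (jobless and actively searching, or on temporary layoff).
Labor force = 21,950 + 2,428 = 24,378.
Not in labor force = 13,594 + 2,657 + 279 = 16,530 (those not working and not actively searching are outside the labor force — including those who want a job but have given up searching).
Civilian working-age population = 24,378 + 16,530 = 40,908.
Unemployment rate = 2,428 / 24,378 = 9.96%.
Labor force participation rate = 24,378 / 40,908 = 59.59%.

Unemployment rate ≈ 9.96%; labor force participation rate ≈ 59.59%.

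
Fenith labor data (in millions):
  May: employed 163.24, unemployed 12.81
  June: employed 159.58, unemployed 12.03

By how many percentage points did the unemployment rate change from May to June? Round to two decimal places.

The unemployment rate changed by −0.27 percentage points.

May: labor force = 163.24 + 12.81 = 176.05; u = 12.81/176.05 = 7.28%.
June: labor force = 159.58 + 12.03 = 171.61; u = 12.03/171.61 = 7.01%.
Change = 7.01% − 7.28% = −0.27 pp.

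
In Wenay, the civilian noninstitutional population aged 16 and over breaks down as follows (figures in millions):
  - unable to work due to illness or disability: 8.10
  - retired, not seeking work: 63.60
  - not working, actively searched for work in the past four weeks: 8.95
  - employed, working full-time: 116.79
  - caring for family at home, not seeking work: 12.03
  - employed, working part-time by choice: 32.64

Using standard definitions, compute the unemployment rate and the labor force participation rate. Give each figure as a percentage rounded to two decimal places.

Employed = 116.79 + 32.64 = 149.43 million.
Unemployed = 8.95 million.
Labor force = 149.43 + 8.95 = 158.38 million.
Not in labor force = 8.10 + 63.60 + 12.03 = 83.73 million (those not working and not actively searching are outside the labor force).
Civilian working-age population = 158.38 + 83.73 = 242.11 million.
Unemployment rate = 8.95 / 158.38 = 5.65%.
Labor force participation rate = 158.38 / 242.11 = 65.42%.

Unemployment rate ≈ 5.65%; labor force participation rate ≈ 65.42%.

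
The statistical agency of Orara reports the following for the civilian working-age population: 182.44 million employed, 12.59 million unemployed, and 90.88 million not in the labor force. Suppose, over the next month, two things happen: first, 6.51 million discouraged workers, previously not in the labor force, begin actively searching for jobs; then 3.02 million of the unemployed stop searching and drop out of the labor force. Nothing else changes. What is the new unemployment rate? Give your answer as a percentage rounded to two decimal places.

Initially, labor force = 182.44 + 12.59 = 195.03 million, so u = 12.59/195.03 = 6.46%.
After the first change, unemployed and labor force both rise by 6.51 → E = 182.44, U = 19.10, labor force = 201.54 million.
After the second change, unemployed and labor force both fall by 3.02 → E = 182.44, U = 16.08, labor force = 198.52 million.
New unemployment rate = 16.08 / 198.52 = 8.10%.

New unemployment rate ≈ 8.10%.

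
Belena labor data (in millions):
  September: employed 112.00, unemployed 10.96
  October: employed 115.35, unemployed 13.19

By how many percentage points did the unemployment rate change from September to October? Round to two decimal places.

September: labor force = 112.00 + 10.96 = 122.96; u = 10.96/122.96 = 8.91%.
October: labor force = 115.35 + 13.19 = 128.54; u = 13.19/128.54 = 10.26%.
Change = 10.26% − 8.91% = +1.35 pp.

The unemployment rate changed by +1.35 percentage points.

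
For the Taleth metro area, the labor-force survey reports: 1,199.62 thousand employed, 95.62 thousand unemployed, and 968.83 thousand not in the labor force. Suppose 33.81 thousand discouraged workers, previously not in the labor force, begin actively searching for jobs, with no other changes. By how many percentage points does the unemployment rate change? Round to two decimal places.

Initially, labor force = 1,199.62 + 95.62 = 1,295.24 thousand, so u = 95.62/1,295.24 = 7.38%.
After the change, unemployed and labor force both rise by 33.81 → E = 1,199.62, U = 129.43, labor force = 1,329.05 thousand.
New unemployment rate = 129.43 / 1,329.05 = 9.74%.
Change = 9.74% − 7.38% = +2.36 percentage points.

The unemployment rate changes by +2.36 percentage points.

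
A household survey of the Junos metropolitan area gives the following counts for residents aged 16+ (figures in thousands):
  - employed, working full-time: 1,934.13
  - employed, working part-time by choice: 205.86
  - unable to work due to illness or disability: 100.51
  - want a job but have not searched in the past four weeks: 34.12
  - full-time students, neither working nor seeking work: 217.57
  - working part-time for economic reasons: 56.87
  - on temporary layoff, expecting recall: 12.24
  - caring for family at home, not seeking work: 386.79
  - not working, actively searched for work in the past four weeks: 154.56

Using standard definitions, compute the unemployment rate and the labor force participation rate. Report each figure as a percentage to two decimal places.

Employed = 1,934.13 + 205.86 + 56.87 = 2,196.86 thousand (anyone who worked, including part-time for economic reasons, counts as employed).
Unemployed = 12.24 + 154.56 = 166.80 thousand (jobless and actively searching, or on temporary layoff).
Labor force = 2,196.86 + 166.80 = 2,363.66 thousand.
Not in labor force = 100.51 + 34.12 + 217.57 + 386.79 = 738.99 thousand (those not working and not actively searching are outside the labor force — including those who want a job but have given up searching).
Civilian working-age population = 2,363.66 + 738.99 = 3,102.65 thousand.
Unemployment rate = 166.80 / 2,363.66 = 7.06%.
Labor force participation rate = 2,363.66 / 3,102.65 = 76.18%.

Unemployment rate ≈ 7.06%; labor force participation rate ≈ 76.18%.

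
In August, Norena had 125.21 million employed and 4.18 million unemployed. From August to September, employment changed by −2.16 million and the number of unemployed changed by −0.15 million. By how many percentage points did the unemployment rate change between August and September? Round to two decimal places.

August: labor force = 125.21 + 4.18 = 129.39; u = 4.18/129.39 = 3.23%.
September: labor force = 123.05 + 4.03 = 127.08; u = 4.03/127.08 = 3.17%.
Change = 3.17% − 3.23% = −0.06 pp.

The unemployment rate changed by −0.06 percentage points.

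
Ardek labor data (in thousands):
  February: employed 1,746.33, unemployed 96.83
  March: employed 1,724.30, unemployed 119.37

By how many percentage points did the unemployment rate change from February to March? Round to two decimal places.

The unemployment rate changed by +1.22 percentage points.

February: labor force = 1,746.33 + 96.83 = 1,843.16; u = 96.83/1,843.16 = 5.25%.
March: labor force = 1,724.30 + 119.37 = 1,843.67; u = 119.37/1,843.67 = 6.47%.
Change = 6.47% − 5.25% = +1.22 pp.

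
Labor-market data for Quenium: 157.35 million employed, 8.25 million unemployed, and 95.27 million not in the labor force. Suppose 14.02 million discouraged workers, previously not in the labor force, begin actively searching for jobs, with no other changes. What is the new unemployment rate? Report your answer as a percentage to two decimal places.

New unemployment rate ≈ 12.40%.

Initially, labor force = 157.35 + 8.25 = 165.60 million, so u = 8.25/165.60 = 4.98%.
After the change, unemployed and labor force both rise by 14.02 → E = 157.35, U = 22.27, labor force = 179.62 million.
New unemployment rate = 22.27 / 179.62 = 12.40%.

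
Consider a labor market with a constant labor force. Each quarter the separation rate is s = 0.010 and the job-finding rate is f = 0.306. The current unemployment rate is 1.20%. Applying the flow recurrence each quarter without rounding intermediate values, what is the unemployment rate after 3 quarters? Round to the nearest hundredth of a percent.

Unemployment rate after three quarters ≈ 2.54%.

With a fixed labor force, u_{t+1} = u_t + s·(1−u_t) − f·u_t = u_t·(1−s−f) + s.
Here 1−s−f = 0.684 and s = 0.010.
u_1 = 0.012000 × 0.684 + 0.010 = 0.018208.
u_2 = 0.018208 × 0.684 + 0.010 = 0.022454.
u_3 = 0.022454 × 0.684 + 0.010 = 0.025359.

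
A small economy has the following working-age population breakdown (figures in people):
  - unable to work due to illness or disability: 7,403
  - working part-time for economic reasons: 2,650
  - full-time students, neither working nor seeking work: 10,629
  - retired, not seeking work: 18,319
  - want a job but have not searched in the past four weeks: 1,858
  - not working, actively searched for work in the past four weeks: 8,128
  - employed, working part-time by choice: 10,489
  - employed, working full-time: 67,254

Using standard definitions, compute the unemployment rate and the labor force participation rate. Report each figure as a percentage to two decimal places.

Unemployment rate ≈ 9.18%; labor force participation rate ≈ 69.85%.

Employed = 2,650 + 10,489 + 67,254 = 80,393 (anyone who worked, including part-time for economic reasons, counts as employed).
Unemployed = 8,128.
Labor force = 80,393 + 8,128 = 88,521.
Not in labor force = 7,403 + 10,629 + 18,319 + 1,858 = 38,209 (those not working and not actively searching are outside the labor force — including those who want a job but have given up searching).
Civilian working-age population = 88,521 + 38,209 = 126,730.
Unemployment rate = 8,128 / 88,521 = 9.18%.
Labor force participation rate = 88,521 / 126,730 = 69.85%.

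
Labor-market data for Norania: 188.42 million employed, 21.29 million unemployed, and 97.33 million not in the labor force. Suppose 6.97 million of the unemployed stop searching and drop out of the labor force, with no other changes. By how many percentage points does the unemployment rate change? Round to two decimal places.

Initially, labor force = 188.42 + 21.29 = 209.71 million, so u = 21.29/209.71 = 10.15%.
After the change, unemployed and labor force both fall by 6.97 → E = 188.42, U = 14.32, labor force = 202.74 million.
New unemployment rate = 14.32 / 202.74 = 7.06%.
Change = 7.06% − 10.15% = −3.09 percentage points.

The unemployment rate changes by −3.09 percentage points.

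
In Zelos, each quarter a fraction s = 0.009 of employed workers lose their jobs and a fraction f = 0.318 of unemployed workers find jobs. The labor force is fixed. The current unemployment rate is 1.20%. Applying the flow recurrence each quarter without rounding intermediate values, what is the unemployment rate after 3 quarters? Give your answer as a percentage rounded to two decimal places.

With a fixed labor force, u_{t+1} = u_t + s·(1−u_t) − f·u_t = u_t·(1−s−f) + s.
Here 1−s−f = 0.673 and s = 0.009.
u_1 = 0.012000 × 0.673 + 0.009 = 0.017076.
u_2 = 0.017076 × 0.673 + 0.009 = 0.020492.
u_3 = 0.020492 × 0.673 + 0.009 = 0.022791.

Unemployment rate after three quarters ≈ 2.28%.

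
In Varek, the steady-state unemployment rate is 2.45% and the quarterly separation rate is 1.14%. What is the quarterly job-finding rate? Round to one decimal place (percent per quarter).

Job-finding rate ≈ 45.4% per quarter.

From u* = s/(s+f): f = s·(1−u)/u.
f = 1.14 × (1 − 0.0245) / 0.0245 = 1.1121 / 0.0245 ≈ 45.4% per quarter.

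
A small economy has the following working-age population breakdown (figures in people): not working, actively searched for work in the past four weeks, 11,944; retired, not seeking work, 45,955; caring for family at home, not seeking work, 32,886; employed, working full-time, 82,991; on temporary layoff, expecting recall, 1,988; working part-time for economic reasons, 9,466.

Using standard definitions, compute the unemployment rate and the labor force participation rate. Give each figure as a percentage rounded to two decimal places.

Unemployment rate ≈ 13.10%; labor force participation rate ≈ 57.44%.

Employed = 82,991 + 9,466 = 92,457 (anyone who worked, including part-time for economic reasons, counts as employed).
Unemployed = 11,944 + 1,988 = 13,932 (jobless and actively searching, or on temporary layoff).
Labor force = 92,457 + 13,932 = 106,389.
Not in labor force = 45,955 + 32,886 = 78,841 (those not working and not actively searching are outside the labor force).
Civilian working-age population = 106,389 + 78,841 = 185,230.
Unemployment rate = 13,932 / 106,389 = 13.10%.
Labor force participation rate = 106,389 / 185,230 = 57.44%.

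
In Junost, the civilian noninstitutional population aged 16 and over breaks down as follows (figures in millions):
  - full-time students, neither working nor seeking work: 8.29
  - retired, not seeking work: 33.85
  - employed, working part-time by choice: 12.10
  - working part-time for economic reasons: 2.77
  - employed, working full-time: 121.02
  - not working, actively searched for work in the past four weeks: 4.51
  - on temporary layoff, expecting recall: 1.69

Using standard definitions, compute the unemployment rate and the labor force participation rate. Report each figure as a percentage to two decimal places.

Unemployment rate ≈ 4.36%; labor force participation rate ≈ 77.13%.

Employed = 12.10 + 2.77 + 121.02 = 135.89 million (anyone who worked, including part-time for economic reasons, counts as employed).
Unemployed = 4.51 + 1.69 = 6.20 million (jobless and actively searching, or on temporary layoff).
Labor force = 135.89 + 6.20 = 142.09 million.
Not in labor force = 8.29 + 33.85 = 42.14 million (those not working and not actively searching are outside the labor force).
Civilian working-age population = 142.09 + 42.14 = 184.23 million.
Unemployment rate = 6.20 / 142.09 = 4.36%.
Labor force participation rate = 142.09 / 184.23 = 77.13%.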